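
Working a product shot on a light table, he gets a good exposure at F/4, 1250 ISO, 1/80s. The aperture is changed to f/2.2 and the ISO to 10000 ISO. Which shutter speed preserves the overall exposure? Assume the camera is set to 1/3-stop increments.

1/2000s

Aperture: f/4 → f/3.5 → f/3.2 → f/2.8 → f/2.5 → f/2.2 — 1 2/3 stops larger aperture (brighter).
ISO: 1250 → 1600 → 2000 → 2500 → 3200 → 4000 → 5000 → 6400 → 8000 → 10000 — 3 stops raised (brighter).
Net change so far: 4 2/3 stops brighter. Offset with the shutter speed: 1/80 → 1/100 → 1/125 → 1/160 → 1/200 → 1/250 → 1/320 → 1/400 → 1/500 → 1/640 → 1/800 → 1/1000 → 1/1250 → 1/1600 → 1/2000.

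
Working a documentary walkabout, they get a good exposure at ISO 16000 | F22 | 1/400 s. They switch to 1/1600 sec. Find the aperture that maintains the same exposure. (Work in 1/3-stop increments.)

Shutter speed: 1/400 → 1/500 → 1/640 → 1/800 → 1/1000 → 1/1250 → 1/1600 — 2 stops shorter (darker).
Need 2 stops brighter from the aperture: f/22 → f/20 → f/18 → f/16 → f/14 → f/13 → f/11.

f/11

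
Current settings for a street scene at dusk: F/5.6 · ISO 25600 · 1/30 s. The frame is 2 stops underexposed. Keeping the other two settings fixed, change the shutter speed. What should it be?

Underexposed by 2 stops → need 2 stops brighter.
Shutter speed: 1/30 → 1/15 → 1/8.

1/8s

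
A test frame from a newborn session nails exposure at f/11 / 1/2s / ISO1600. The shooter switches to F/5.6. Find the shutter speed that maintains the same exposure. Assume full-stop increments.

1/8s

Aperture: f/11 → f/8 → f/5.6 — 2 stops wider (brighter).
Need 2 stops darker from the shutter speed: 1/2 → 1/4 → 1/8.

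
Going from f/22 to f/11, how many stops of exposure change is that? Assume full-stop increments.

2 stops

f/22 → f/16 → f/11 — count the steps: 2 stops.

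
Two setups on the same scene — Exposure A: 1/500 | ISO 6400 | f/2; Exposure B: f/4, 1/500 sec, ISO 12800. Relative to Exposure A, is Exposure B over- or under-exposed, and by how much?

1 stop darker

Aperture: f/2 → f/2.8 → f/4 — 2 stops stopped down (darker).
Shutter speed: unchanged.
ISO: 6400 → 12800 — 1 stop raised (brighter).
Net: −2 +1 = −1 stop.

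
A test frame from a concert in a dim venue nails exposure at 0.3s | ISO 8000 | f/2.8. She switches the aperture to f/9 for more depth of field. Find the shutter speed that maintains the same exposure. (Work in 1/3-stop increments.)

3.2 s

Aperture: f/2.8 → f/3.2 → f/3.5 → f/4 → f/4.5 → f/5 → f/5.6 → f/6.3 → f/7.1 → f/8 → f/9 — 3 1/3 stops smaller aperture (darker).
Need 3 1/3 stops brighter from the shutter speed: 0.3 → 0.4 → 0.5 → 0.6 → 0.8 → 1 → 1.3 → 1.6 → 2 → 2.5 → 3.2.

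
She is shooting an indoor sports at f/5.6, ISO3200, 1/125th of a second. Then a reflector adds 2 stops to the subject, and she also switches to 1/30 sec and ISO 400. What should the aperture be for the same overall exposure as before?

f/8

Scene light: 2 stops brighter.
Shutter speed: 1/125 → 1/60 → 1/30 — 2 stops longer (brighter).
ISO: 3200 → 1600 → 800 → 400 — 3 stops dropped (darker).
Net so far: 1 stop brighter. Aperture: f/5.6 → f/8.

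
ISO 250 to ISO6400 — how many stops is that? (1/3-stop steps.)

250 → 320 → 400 → 500 → 640 → 800 → 1000 → 1250 → 1600 → 2000 → 2500 → 3200 → 4000 → 5000 → 6400 — count the steps: 14 third-stops = 4 2/3 stops.

4 2/3 stops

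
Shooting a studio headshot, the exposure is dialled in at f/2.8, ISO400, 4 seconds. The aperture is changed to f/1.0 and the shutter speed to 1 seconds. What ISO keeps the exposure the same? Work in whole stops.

ISO 200

Aperture: f/2.8 → f/2 → f/1.4 → f/1.0 — 3 stops larger aperture (brighter).
Shutter speed: 4 → 2 → 1 — 2 stops faster (darker).
Net change so far: 1 stop brighter. Offset with the ISO: 400 → 200.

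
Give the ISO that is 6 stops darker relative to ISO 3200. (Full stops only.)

ISO: 3200 → 1600 → 800 → 400 → 200 → 100 → 50 — 6 stops lower (darker).

ISO 50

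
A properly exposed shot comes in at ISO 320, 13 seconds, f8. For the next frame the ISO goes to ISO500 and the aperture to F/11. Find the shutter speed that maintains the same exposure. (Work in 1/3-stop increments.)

15 s

ISO: 320 → 400 → 500 — 2/3 stop higher (brighter).
Aperture: f/8 → f/9 → f/10 → f/11 — 1 stop stopped down (darker).
Net change so far: 1/3 stop darker. Offset with the shutter speed: 13 → 15.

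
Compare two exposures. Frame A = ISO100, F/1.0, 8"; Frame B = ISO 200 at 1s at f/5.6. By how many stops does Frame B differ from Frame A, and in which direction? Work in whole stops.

7 stops darker

Aperture: f/1.0 → f/1.4 → f/2 → f/2.8 → f/4 → f/5.6 — 5 stops narrower (darker).
Shutter speed: 8 → 4 → 2 → 1 — 3 stops shorter (darker).
ISO: 100 → 200 — 1 stop raised (brighter).
Net: −5 −3 +1 = −7 stops.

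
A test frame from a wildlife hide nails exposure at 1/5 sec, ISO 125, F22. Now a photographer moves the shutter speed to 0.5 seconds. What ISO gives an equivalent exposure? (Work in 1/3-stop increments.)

Shutter speed: 1/5 → 1/4 → 0.3 → 0.4 → 0.5 — 1 1/3 stops longer (brighter).
Need 1 1/3 stops darker from the ISO: 125 → 100 → 80 → 64 → 50.

ISO 50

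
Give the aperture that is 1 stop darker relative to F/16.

f/22

Aperture: f/16 → f/22 — 1 stop stopped down (darker).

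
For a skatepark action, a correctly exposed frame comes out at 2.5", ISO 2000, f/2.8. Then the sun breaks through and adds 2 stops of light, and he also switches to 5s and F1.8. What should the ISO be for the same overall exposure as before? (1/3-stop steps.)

ISO 100

Scene light: 2 stops brighter.
Shutter speed: 2.5 → 3.2 → 4 → 5 — 1 stop slower (brighter).
Aperture: f/2.8 → f/2.5 → f/2.2 → f/2 → f/1.8 — 1 1/3 stops wider (brighter).
Net so far: 4 1/3 stops brighter. ISO: 2000 → 1600 → 1250 → 1000 → 800 → 640 → 500 → 400 → 320 → 250 → 200 → 160 → 125 → 100.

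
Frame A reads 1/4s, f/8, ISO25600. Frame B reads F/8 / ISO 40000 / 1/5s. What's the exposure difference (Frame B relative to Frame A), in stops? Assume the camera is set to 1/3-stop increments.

Aperture: unchanged.
Shutter speed: 1/4 → 1/5 — 1/3 stop shorter (darker).
ISO: 25600 → 32000 → 40000 — 2/3 stop higher (brighter).
Net: −1/3 +2/3 = +1/3 stops.

1/3 stop brighter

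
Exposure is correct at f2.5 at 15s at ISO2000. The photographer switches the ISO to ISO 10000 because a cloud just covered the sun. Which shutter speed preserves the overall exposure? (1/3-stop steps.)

3.2 s

ISO: 2000 → 2500 → 3200 → 4000 → 5000 → 6400 → 8000 → 10000 — 2 1/3 stops higher (brighter).
Need 2 1/3 stops darker from the shutter speed: 15 → 13 → 10 → 8 → 6 → 5 → 4 → 3.2.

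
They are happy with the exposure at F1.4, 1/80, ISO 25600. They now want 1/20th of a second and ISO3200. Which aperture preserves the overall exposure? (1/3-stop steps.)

f/1.0

Shutter speed: 1/80 → 1/60 → 1/50 → 1/40 → 1/30 → 1/25 → 1/20 — 2 stops slower (brighter).
ISO: 25600 → 20000 → 16000 → 12800 → 10000 → 8000 → 6400 → 5000 → 4000 → 3200 — 3 stops dropped (darker).
Net change so far: 1 stop darker. Offset with the aperture: f/1.4 → f/1.2 → f/1.1 → f/1.0.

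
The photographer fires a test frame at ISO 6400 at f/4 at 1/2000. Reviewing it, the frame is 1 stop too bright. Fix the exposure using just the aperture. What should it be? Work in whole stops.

f/5.6

Overexposed by 1 stop → need 1 stop darker.
Aperture: f/4 → f/5.6.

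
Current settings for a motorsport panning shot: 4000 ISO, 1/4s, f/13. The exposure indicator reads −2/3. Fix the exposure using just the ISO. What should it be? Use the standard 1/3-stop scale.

ISO 6400

Underexposed by 2/3 stop → need 2/3 stop brighter.
ISO: 4000 → 5000 → 6400.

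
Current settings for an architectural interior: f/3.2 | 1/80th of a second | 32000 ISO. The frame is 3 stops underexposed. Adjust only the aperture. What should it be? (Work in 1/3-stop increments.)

Underexposed by 3 stops → need 3 stops brighter.
Aperture: f/3.2 → f/2.8 → f/2.5 → f/2.2 → f/2 → f/1.8 → f/1.6 → f/1.4 → f/1.2 → f/1.1.

f/1.1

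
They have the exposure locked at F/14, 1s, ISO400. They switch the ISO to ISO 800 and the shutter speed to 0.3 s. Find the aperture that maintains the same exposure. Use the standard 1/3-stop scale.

ISO: 400 → 500 → 640 → 800 — 1 stop higher (brighter).
Shutter speed: 1 → 0.8 → 0.6 → 0.5 → 0.4 → 0.3 — 1 2/3 stops shorter (darker).
Net change so far: 2/3 stop darker. Offset with the aperture: f/14 → f/13 → f/11.

f/11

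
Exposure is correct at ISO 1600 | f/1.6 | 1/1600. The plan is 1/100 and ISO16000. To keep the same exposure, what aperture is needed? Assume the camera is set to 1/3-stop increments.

Shutter speed: 1/1600 → 1/1250 → 1/1000 → 1/800 → 1/640 → 1/500 → 1/400 → 1/320 → 1/250 → 1/200 → 1/160 → 1/125 → 1/100 — 4 stops longer (brighter).
ISO: 1600 → 2000 → 2500 → 3200 → 4000 → 5000 → 6400 → 8000 → 10000 → 12800 → 16000 — 3 1/3 stops higher (brighter).
Net change so far: 7 1/3 stops brighter. Offset with the aperture: f/1.6 → f/1.8 → f/2 → f/2.2 → f/2.5 → f/2.8 → f/3.2 → f/3.5 → f/4 → f/4.5 → f/5 → f/5.6 → f/6.3 → f/7.1 → f/8 → f/9 → f/10 → f/11 → f/13 → f/14 → f/16 → f/18 → f/20.

f/20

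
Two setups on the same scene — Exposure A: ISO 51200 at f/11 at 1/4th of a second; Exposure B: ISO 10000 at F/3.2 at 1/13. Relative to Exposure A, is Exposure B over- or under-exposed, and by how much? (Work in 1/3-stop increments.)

1/3 stop darker

Aperture: f/11 → f/10 → f/9 → f/8 → f/7.1 → f/6.3 → f/5.6 → f/5 → f/4.5 → f/4 → f/3.5 → f/3.2 — 3 2/3 stops larger aperture (brighter).
Shutter speed: 1/4 → 1/5 → 1/6 → 1/8 → 1/10 → 1/13 — 1 2/3 stops faster (darker).
ISO: 51200 → 40000 → 32000 → 25600 → 20000 → 16000 → 12800 → 10000 — 2 1/3 stops dropped (darker).
Net: +3 2/3 −1 2/3 −2 1/3 = −1/3 stops.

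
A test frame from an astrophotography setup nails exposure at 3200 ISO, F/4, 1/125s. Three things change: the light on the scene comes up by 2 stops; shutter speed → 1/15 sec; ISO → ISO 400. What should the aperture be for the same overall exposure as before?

f/8

Scene light: 2 stops brighter.
Shutter speed: 1/125 → 1/60 → 1/30 → 1/15 — 3 stops slower (brighter).
ISO: 3200 → 1600 → 800 → 400 — 3 stops dropped (darker).
Net so far: 2 stops brighter. Aperture: f/4 → f/5.6 → f/8.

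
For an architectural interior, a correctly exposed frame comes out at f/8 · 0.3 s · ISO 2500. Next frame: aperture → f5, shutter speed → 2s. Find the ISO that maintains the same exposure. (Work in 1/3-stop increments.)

ISO 160

Aperture: f/8 → f/7.1 → f/6.3 → f/5.6 → f/5 — 1 1/3 stops larger aperture (brighter).
Shutter speed: 0.3 → 0.4 → 0.5 → 0.6 → 0.8 → 1 → 1.3 → 1.6 → 2 — 2 2/3 stops longer (brighter).
Net change so far: 4 stops brighter. Offset with the ISO: 2500 → 2000 → 1600 → 1250 → 1000 → 800 → 640 → 500 → 400 → 320 → 250 → 200 → 160.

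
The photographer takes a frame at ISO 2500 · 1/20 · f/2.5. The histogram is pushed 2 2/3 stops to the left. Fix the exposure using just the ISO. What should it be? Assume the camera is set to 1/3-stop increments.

Underexposed by 2 2/3 stops → need 2 2/3 stops brighter.
ISO: 2500 → 3200 → 4000 → 5000 → 6400 → 8000 → 10000 → 12800 → 16000.

ISO 16000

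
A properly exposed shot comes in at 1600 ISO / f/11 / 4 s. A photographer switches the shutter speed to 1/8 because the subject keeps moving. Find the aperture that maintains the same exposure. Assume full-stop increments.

Shutter speed: 4 → 2 → 1 → 1/2 → 1/4 → 1/8 — 5 stops shorter (darker).
Need 5 stops brighter from the aperture: f/11 → f/8 → f/5.6 → f/4 → f/2.8 → f/2.

f/2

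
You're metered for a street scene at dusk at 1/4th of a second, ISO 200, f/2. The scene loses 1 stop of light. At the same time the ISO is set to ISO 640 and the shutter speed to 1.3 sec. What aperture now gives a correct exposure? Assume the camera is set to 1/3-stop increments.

f/5.6

Scene light: 1 stop darker.
ISO: 200 → 250 → 320 → 400 → 500 → 640 — 1 2/3 stops higher (brighter).
Shutter speed: 1/4 → 0.3 → 0.4 → 0.5 → 0.6 → 0.8 → 1 → 1.3 — 2 1/3 stops slower (brighter).
Net so far: 3 stops brighter. Aperture: f/2 → f/2.2 → f/2.5 → f/2.8 → f/3.2 → f/3.5 → f/4 → f/4.5 → f/5 → f/5.6.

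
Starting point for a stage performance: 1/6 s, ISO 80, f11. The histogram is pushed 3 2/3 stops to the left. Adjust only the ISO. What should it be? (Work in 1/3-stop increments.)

Underexposed by 3 2/3 stops → need 3 2/3 stops brighter.
ISO: 80 → 100 → 125 → 160 → 200 → 250 → 320 → 400 → 500 → 640 → 800 → 1000.

ISO 1000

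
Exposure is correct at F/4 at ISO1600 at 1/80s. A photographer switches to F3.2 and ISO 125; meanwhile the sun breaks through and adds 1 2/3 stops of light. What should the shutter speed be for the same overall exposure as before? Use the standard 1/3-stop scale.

Scene light: 1 2/3 stops brighter.
Aperture: f/4 → f/3.5 → f/3.2 — 2/3 stop opened up (brighter).
ISO: 1600 → 1250 → 1000 → 800 → 640 → 500 → 400 → 320 → 250 → 200 → 160 → 125 — 3 2/3 stops dropped (darker).
Net so far: 1 1/3 stops darker. Shutter speed: 1/80 → 1/60 → 1/50 → 1/40 → 1/30.

1/30s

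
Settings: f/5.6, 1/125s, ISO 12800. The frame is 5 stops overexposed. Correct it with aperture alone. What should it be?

f/32

Overexposed by 5 stops → need 5 stops darker.
Aperture: f/5.6 → f/8 → f/11 → f/16 → f/22 → f/32.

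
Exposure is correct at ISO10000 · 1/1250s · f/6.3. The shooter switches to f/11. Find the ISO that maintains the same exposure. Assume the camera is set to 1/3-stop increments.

Aperture: f/6.3 → f/7.1 → f/8 → f/9 → f/10 → f/11 — 1 2/3 stops stopped down (darker).
Need 1 2/3 stops brighter from the ISO: 10000 → 12800 → 16000 → 20000 → 25600 → 32000.

ISO 32000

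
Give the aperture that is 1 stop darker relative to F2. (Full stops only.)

Aperture: f/2 → f/2.8 — 1 stop narrower (darker).

f/2.8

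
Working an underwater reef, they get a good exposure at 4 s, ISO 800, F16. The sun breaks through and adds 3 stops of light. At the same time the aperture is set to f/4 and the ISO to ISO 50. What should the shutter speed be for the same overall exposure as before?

Scene light: 3 stops brighter.
Aperture: f/16 → f/11 → f/8 → f/5.6 → f/4 — 4 stops larger aperture (brighter).
ISO: 800 → 400 → 200 → 100 → 50 — 4 stops lower (darker).
Net so far: 3 stops brighter. Shutter speed: 4 → 2 → 1 → 1/2.

1/2s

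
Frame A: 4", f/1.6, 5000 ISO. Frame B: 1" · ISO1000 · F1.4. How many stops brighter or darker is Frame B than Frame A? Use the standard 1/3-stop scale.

4 stops darker

Aperture: f/1.6 → f/1.4 — 1/3 stop wider (brighter).
Shutter speed: 4 → 3.2 → 2.5 → 2 → 1.6 → 1.3 → 1 — 2 stops shorter (darker).
ISO: 5000 → 4000 → 3200 → 2500 → 2000 → 1600 → 1250 → 1000 — 2 1/3 stops lower (darker).
Net: +1/3 −2 −2 1/3 = −4 stops.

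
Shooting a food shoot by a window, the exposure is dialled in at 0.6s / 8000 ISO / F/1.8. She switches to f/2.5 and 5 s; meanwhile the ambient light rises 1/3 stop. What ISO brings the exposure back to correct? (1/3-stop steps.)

Scene light: 1/3 stop brighter.
Aperture: f/1.8 → f/2 → f/2.2 → f/2.5 — 1 stop smaller aperture (darker).
Shutter speed: 0.6 → 0.8 → 1 → 1.3 → 1.6 → 2 → 2.5 → 3.2 → 4 → 5 — 3 stops slower (brighter).
Net so far: 2 1/3 stops brighter. ISO: 8000 → 6400 → 5000 → 4000 → 3200 → 2500 → 2000 → 1600.

ISO 1600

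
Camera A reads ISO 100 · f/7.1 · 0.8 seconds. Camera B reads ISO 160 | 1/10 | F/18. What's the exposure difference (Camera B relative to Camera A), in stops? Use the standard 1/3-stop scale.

5 stops darker

Aperture: f/7.1 → f/8 → f/9 → f/10 → f/11 → f/13 → f/14 → f/16 → f/18 — 2 2/3 stops stopped down (darker).
Shutter speed: 0.8 → 0.6 → 0.5 → 0.4 → 0.3 → 1/4 → 1/5 → 1/6 → 1/8 → 1/10 — 3 stops faster (darker).
ISO: 100 → 125 → 160 — 2/3 stop higher (brighter).
Net: −2 2/3 −3 +2/3 = −5 stops.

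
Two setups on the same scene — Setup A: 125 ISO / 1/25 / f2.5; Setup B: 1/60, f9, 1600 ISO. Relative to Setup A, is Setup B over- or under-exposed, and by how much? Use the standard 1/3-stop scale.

1 1/3 stops darker

Aperture: f/2.5 → f/2.8 → f/3.2 → f/3.5 → f/4 → f/4.5 → f/5 → f/5.6 → f/6.3 → f/7.1 → f/8 → f/9 — 3 2/3 stops smaller aperture (darker).
Shutter speed: 1/25 → 1/30 → 1/40 → 1/50 → 1/60 — 1 1/3 stops faster (darker).
ISO: 125 → 160 → 200 → 250 → 320 → 400 → 500 → 640 → 800 → 1000 → 1250 → 1600 — 3 2/3 stops higher (brighter).
Net: −3 2/3 −1 1/3 +3 2/3 = −1 1/3 stops.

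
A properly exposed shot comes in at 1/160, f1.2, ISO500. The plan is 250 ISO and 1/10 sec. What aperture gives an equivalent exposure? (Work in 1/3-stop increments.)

ISO: 500 → 400 → 320 → 250 — 1 stop lower (darker).
Shutter speed: 1/160 → 1/125 → 1/100 → 1/80 → 1/60 → 1/50 → 1/40 → 1/30 → 1/25 → 1/20 → 1/15 → 1/13 → 1/10 — 4 stops longer (brighter).
Net change so far: 3 stops brighter. Offset with the aperture: f/1.2 → f/1.4 → f/1.6 → f/1.8 → f/2 → f/2.2 → f/2.5 → f/2.8 → f/3.2 → f/3.5.

f/3.5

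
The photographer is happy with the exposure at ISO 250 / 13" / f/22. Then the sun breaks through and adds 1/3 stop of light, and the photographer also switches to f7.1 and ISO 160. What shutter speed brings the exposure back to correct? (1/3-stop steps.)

Scene light: 1/3 stop brighter.
Aperture: f/22 → f/20 → f/18 → f/16 → f/14 → f/13 → f/11 → f/10 → f/9 → f/8 → f/7.1 — 3 1/3 stops wider (brighter).
ISO: 250 → 200 → 160 — 2/3 stop lower (darker).
Net so far: 3 stops brighter. Shutter speed: 13 → 10 → 8 → 6 → 5 → 4 → 3.2 → 2.5 → 2 → 1.6.

1.6 s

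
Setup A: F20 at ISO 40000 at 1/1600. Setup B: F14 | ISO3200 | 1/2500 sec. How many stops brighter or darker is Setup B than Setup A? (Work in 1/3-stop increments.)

Aperture: f/20 → f/18 → f/16 → f/14 — 1 stop opened up (brighter).
Shutter speed: 1/1600 → 1/2000 → 1/2500 — 2/3 stop faster (darker).
ISO: 40000 → 32000 → 25600 → 20000 → 16000 → 12800 → 10000 → 8000 → 6400 → 5000 → 4000 → 3200 — 3 2/3 stops dropped (darker).
Net: +1 −2/3 −3 2/3 = −3 1/3 stops.

3 1/3 stops darker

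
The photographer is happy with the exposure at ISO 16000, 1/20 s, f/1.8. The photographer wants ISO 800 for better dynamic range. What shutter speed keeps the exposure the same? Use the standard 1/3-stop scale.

ISO: 16000 → 12800 → 10000 → 8000 → 6400 → 5000 → 4000 → 3200 → 2500 → 2000 → 1600 → 1250 → 1000 → 800 — 4 1/3 stops dropped (darker).
Need 4 1/3 stops brighter from the shutter speed: 1/20 → 1/15 → 1/13 → 1/10 → 1/8 → 1/6 → 1/5 → 1/4 → 0.3 → 0.4 → 0.5 → 0.6 → 0.8 → 1.

1 s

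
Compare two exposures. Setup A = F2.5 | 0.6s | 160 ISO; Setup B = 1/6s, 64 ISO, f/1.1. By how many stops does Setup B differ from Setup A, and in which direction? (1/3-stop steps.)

Aperture: f/2.5 → f/2.2 → f/2 → f/1.8 → f/1.6 → f/1.4 → f/1.2 → f/1.1 — 2 1/3 stops wider (brighter).
Shutter speed: 0.6 → 0.5 → 0.4 → 0.3 → 1/4 → 1/5 → 1/6 — 2 stops shorter (darker).
ISO: 160 → 125 → 100 → 80 → 64 — 1 1/3 stops dropped (darker).
Net: +2 1/3 −2 −1 1/3 = −1 stop.

1 stop darker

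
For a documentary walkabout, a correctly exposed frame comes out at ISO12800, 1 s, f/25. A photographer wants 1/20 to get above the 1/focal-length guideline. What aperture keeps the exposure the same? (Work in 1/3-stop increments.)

Shutter speed: 1 → 0.8 → 0.6 → 0.5 → 0.4 → 0.3 → 1/4 → 1/5 → 1/6 → 1/8 → 1/10 → 1/13 → 1/15 → 1/20 — 4 1/3 stops shorter (darker).
Need 4 1/3 stops brighter from the aperture: f/25 → f/22 → f/20 → f/18 → f/16 → f/14 → f/13 → f/11 → f/10 → f/9 → f/8 → f/7.1 → f/6.3 → f/5.6.

f/5.6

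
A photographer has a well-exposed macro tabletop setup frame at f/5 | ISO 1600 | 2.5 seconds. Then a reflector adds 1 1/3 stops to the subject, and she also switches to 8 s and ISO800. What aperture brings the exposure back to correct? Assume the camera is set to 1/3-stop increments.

f/10

Scene light: 1 1/3 stops brighter.
Shutter speed: 2.5 → 3.2 → 4 → 5 → 6 → 8 — 1 2/3 stops slower (brighter).
ISO: 1600 → 1250 → 1000 → 800 — 1 stop dropped (darker).
Net so far: 2 stops brighter. Aperture: f/5 → f/5.6 → f/6.3 → f/7.1 → f/8 → f/9 → f/10.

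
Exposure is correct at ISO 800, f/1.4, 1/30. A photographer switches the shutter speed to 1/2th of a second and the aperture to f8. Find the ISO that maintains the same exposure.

ISO 1600

Shutter speed: 1/30 → 1/15 → 1/8 → 1/4 → 1/2 — 4 stops longer (brighter).
Aperture: f/1.4 → f/2 → f/2.8 → f/4 → f/5.6 → f/8 — 5 stops smaller aperture (darker).
Net change so far: 1 stop darker. Offset with the ISO: 800 → 1600.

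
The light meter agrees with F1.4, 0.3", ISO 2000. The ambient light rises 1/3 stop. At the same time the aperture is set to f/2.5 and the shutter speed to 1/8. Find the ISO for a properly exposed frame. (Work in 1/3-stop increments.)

Scene light: 1/3 stop brighter.
Aperture: f/1.4 → f/1.6 → f/1.8 → f/2 → f/2.2 → f/2.5 — 1 2/3 stops narrower (darker).
Shutter speed: 0.3 → 1/4 → 1/5 → 1/6 → 1/8 — 1 1/3 stops shorter (darker).
Net so far: 2 2/3 stops darker. ISO: 2000 → 2500 → 3200 → 4000 → 5000 → 6400 → 8000 → 10000 → 12800.

ISO 12800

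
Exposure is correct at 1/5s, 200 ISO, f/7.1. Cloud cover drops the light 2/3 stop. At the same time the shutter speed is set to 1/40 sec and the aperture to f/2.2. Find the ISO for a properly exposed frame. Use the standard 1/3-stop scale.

ISO 250

Scene light: 2/3 stop darker.
Shutter speed: 1/5 → 1/6 → 1/8 → 1/10 → 1/13 → 1/15 → 1/20 → 1/25 → 1/30 → 1/40 — 3 stops faster (darker).
Aperture: f/7.1 → f/6.3 → f/5.6 → f/5 → f/4.5 → f/4 → f/3.5 → f/3.2 → f/2.8 → f/2.5 → f/2.2 — 3 1/3 stops larger aperture (brighter).
Net so far: 1/3 stop darker. ISO: 200 → 250.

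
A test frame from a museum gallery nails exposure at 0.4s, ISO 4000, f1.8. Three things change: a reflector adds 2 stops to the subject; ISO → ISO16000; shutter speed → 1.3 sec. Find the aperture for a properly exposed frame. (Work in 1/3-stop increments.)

f/13

Scene light: 2 stops brighter.
ISO: 4000 → 5000 → 6400 → 8000 → 10000 → 12800 → 16000 — 2 stops raised (brighter).
Shutter speed: 0.4 → 0.5 → 0.6 → 0.8 → 1 → 1.3 — 1 2/3 stops longer (brighter).
Net so far: 5 2/3 stops brighter. Aperture: f/1.8 → f/2 → f/2.2 → f/2.5 → f/2.8 → f/3.2 → f/3.5 → f/4 → f/4.5 → f/5 → f/5.6 → f/6.3 → f/7.1 → f/8 → f/9 → f/10 → f/11 → f/13.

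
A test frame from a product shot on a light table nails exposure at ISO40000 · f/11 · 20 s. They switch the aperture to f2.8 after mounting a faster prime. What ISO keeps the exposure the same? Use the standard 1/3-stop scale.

ISO 2500

Aperture: f/11 → f/10 → f/9 → f/8 → f/7.1 → f/6.3 → f/5.6 → f/5 → f/4.5 → f/4 → f/3.5 → f/3.2 → f/2.8 — 4 stops opened up (brighter).
Need 4 stops darker from the ISO: 40000 → 32000 → 25600 → 20000 → 16000 → 12800 → 10000 → 8000 → 6400 → 5000 → 4000 → 3200 → 2500.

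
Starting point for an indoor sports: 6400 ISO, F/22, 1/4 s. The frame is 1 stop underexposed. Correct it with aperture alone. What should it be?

Underexposed by 1 stop → need 1 stop brighter.
Aperture: f/22 → f/16.

f/16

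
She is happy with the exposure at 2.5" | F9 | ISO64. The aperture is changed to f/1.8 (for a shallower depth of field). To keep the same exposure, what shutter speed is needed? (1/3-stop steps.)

Aperture: f/9 → f/8 → f/7.1 → f/6.3 → f/5.6 → f/5 → f/4.5 → f/4 → f/3.5 → f/3.2 → f/2.8 → f/2.5 → f/2.2 → f/2 → f/1.8 — 4 2/3 stops wider (brighter).
Need 4 2/3 stops darker from the shutter speed: 2.5 → 2 → 1.6 → 1.3 → 1 → 0.8 → 0.6 → 0.5 → 0.4 → 0.3 → 1/4 → 1/5 → 1/6 → 1/8 → 1/10.

1/10s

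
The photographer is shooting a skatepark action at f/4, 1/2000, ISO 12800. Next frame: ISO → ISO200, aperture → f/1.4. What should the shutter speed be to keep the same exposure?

ISO: 12800 → 6400 → 3200 → 1600 → 800 → 400 → 200 — 6 stops dropped (darker).
Aperture: f/4 → f/2.8 → f/2 → f/1.4 — 3 stops larger aperture (brighter).
Net change so far: 3 stops darker. Offset with the shutter speed: 1/2000 → 1/1000 → 1/500 → 1/250.

1/250s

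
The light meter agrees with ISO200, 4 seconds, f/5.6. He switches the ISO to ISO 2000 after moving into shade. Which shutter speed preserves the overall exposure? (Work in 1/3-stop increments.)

0.4 s

ISO: 200 → 250 → 320 → 400 → 500 → 640 → 800 → 1000 → 1250 → 1600 → 2000 — 3 1/3 stops higher (brighter).
Need 3 1/3 stops darker from the shutter speed: 4 → 3.2 → 2.5 → 2 → 1.6 → 1.3 → 1 → 0.8 → 0.6 → 0.5 → 0.4.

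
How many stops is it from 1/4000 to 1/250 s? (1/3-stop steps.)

4 stops

1/4000 → 1/3200 → 1/2500 → 1/2000 → 1/1600 → 1/1250 → 1/1000 → 1/800 → 1/640 → 1/500 → 1/400 → 1/320 → 1/250 — count the steps: 12 third-stops = 4 stops.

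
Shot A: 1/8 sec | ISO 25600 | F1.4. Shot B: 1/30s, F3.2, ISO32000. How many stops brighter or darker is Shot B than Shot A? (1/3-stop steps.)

Aperture: f/1.4 → f/1.6 → f/1.8 → f/2 → f/2.2 → f/2.5 → f/2.8 → f/3.2 — 2 1/3 stops stopped down (darker).
Shutter speed: 1/8 → 1/10 → 1/13 → 1/15 → 1/20 → 1/25 → 1/30 — 2 stops shorter (darker).
ISO: 25600 → 32000 — 1/3 stop higher (brighter).
Net: −2 1/3 −2 +1/3 = −4 stops.

4 stops darker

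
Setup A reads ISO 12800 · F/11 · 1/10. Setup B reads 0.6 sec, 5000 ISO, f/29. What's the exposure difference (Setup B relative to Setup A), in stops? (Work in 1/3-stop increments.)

1 1/3 stops darker

Aperture: f/11 → f/13 → f/14 → f/16 → f/18 → f/20 → f/22 → f/25 → f/29 — 2 2/3 stops narrower (darker).
Shutter speed: 1/10 → 1/8 → 1/6 → 1/5 → 1/4 → 0.3 → 0.4 → 0.5 → 0.6 — 2 2/3 stops longer (brighter).
ISO: 12800 → 10000 → 8000 → 6400 → 5000 — 1 1/3 stops lower (darker).
Net: −2 2/3 +2 2/3 −1 1/3 = −1 1/3 stops.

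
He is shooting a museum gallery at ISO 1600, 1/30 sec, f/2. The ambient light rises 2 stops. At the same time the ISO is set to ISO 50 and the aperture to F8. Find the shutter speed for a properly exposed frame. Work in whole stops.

Scene light: 2 stops brighter.
ISO: 1600 → 800 → 400 → 200 → 100 → 50 — 5 stops dropped (darker).
Aperture: f/2 → f/2.8 → f/4 → f/5.6 → f/8 — 4 stops stopped down (darker).
Net so far: 7 stops darker. Shutter speed: 1/30 → 1/15 → 1/8 → 1/4 → 1/2 → 1 → 2 → 4.

4 s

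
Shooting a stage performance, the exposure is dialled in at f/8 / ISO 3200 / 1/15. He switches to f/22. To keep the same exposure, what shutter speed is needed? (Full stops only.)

Aperture: f/8 → f/11 → f/16 → f/22 — 3 stops narrower (darker).
Need 3 stops brighter from the shutter speed: 1/15 → 1/8 → 1/4 → 1/2.

1/2s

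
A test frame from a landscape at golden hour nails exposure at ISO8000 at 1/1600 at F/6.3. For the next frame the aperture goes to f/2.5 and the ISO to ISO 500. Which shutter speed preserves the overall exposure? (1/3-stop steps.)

Aperture: f/6.3 → f/5.6 → f/5 → f/4.5 → f/4 → f/3.5 → f/3.2 → f/2.8 → f/2.5 — 2 2/3 stops wider (brighter).
ISO: 8000 → 6400 → 5000 → 4000 → 3200 → 2500 → 2000 → 1600 → 1250 → 1000 → 800 → 640 → 500 — 4 stops lower (darker).
Net change so far: 1 1/3 stops darker. Offset with the shutter speed: 1/1600 → 1/1250 → 1/1000 → 1/800 → 1/640.

1/640s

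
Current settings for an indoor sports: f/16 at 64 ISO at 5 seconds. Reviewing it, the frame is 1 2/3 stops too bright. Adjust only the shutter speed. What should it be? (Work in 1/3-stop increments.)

1.6 s

Overexposed by 1 2/3 stops → need 1 2/3 stops darker.
Shutter speed: 5 → 4 → 3.2 → 2.5 → 2 → 1.6.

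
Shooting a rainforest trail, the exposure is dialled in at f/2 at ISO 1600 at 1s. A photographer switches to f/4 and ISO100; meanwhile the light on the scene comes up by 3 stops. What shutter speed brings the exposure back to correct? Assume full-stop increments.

8 s

Scene light: 3 stops brighter.
Aperture: f/2 → f/2.8 → f/4 — 2 stops smaller aperture (darker).
ISO: 1600 → 800 → 400 → 200 → 100 — 4 stops dropped (darker).
Net so far: 3 stops darker. Shutter speed: 1 → 2 → 4 → 8.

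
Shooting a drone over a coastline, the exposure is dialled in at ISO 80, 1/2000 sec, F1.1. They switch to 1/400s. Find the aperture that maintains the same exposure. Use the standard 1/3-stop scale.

f/2.5

Shutter speed: 1/2000 → 1/1600 → 1/1250 → 1/1000 → 1/800 → 1/640 → 1/500 → 1/400 — 2 1/3 stops longer (brighter).
Need 2 1/3 stops darker from the aperture: f/1.1 → f/1.2 → f/1.4 → f/1.6 → f/1.8 → f/2 → f/2.2 → f/2.5.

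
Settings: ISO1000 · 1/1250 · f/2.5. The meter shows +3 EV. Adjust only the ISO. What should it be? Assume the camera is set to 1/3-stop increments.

Overexposed by 3 stops → need 3 stops darker.
ISO: 1000 → 800 → 640 → 500 → 400 → 320 → 250 → 200 → 160 → 125.

ISO 125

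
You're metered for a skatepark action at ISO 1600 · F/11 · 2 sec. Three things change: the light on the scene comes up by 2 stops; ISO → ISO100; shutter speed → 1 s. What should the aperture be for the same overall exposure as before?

Scene light: 2 stops brighter.
ISO: 1600 → 800 → 400 → 200 → 100 — 4 stops dropped (darker).
Shutter speed: 2 → 1 — 1 stop shorter (darker).
Net so far: 3 stops darker. Aperture: f/11 → f/8 → f/5.6 → f/4.

f/4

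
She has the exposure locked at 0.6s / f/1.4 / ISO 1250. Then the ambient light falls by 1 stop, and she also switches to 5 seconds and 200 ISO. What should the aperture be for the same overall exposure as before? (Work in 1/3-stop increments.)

f/1.1

Scene light: 1 stop darker.
Shutter speed: 0.6 → 0.8 → 1 → 1.3 → 1.6 → 2 → 2.5 → 3.2 → 4 → 5 — 3 stops longer (brighter).
ISO: 1250 → 1000 → 800 → 640 → 500 → 400 → 320 → 250 → 200 — 2 2/3 stops lower (darker).
Net so far: 2/3 stop darker. Aperture: f/1.4 → f/1.2 → f/1.1.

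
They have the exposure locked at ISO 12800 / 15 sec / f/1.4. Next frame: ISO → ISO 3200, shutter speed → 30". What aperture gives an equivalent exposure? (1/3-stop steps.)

f/1.0

ISO: 12800 → 10000 → 8000 → 6400 → 5000 → 4000 → 3200 — 2 stops dropped (darker).
Shutter speed: 15 → 20 → 25 → 30 — 1 stop longer (brighter).
Net change so far: 1 stop darker. Offset with the aperture: f/1.4 → f/1.2 → f/1.1 → f/1.0.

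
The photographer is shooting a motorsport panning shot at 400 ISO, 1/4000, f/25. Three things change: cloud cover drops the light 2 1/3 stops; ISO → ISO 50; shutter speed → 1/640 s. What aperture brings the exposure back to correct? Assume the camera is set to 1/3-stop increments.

Scene light: 2 1/3 stops darker.
ISO: 400 → 320 → 250 → 200 → 160 → 125 → 100 → 80 → 64 → 50 — 3 stops lower (darker).
Shutter speed: 1/4000 → 1/3200 → 1/2500 → 1/2000 → 1/1600 → 1/1250 → 1/1000 → 1/800 → 1/640 — 2 2/3 stops longer (brighter).
Net so far: 2 2/3 stops darker. Aperture: f/25 → f/22 → f/20 → f/18 → f/16 → f/14 → f/13 → f/11 → f/10.

f/10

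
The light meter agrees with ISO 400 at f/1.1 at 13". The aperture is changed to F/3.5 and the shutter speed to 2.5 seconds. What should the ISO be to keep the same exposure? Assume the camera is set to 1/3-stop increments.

Aperture: f/1.1 → f/1.2 → f/1.4 → f/1.6 → f/1.8 → f/2 → f/2.2 → f/2.5 → f/2.8 → f/3.2 → f/3.5 — 3 1/3 stops narrower (darker).
Shutter speed: 13 → 10 → 8 → 6 → 5 → 4 → 3.2 → 2.5 — 2 1/3 stops faster (darker).
Net change so far: 5 2/3 stops darker. Offset with the ISO: 400 → 500 → 640 → 800 → 1000 → 1250 → 1600 → 2000 → 2500 → 3200 → 4000 → 5000 → 6400 → 8000 → 10000 → 12800 → 16000 → 20000.

ISO 20000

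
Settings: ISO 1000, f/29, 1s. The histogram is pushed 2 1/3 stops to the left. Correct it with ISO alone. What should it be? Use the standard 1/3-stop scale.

Underexposed by 2 1/3 stops → need 2 1/3 stops brighter.
ISO: 1000 → 1250 → 1600 → 2000 → 2500 → 3200 → 4000 → 5000.

ISO 5000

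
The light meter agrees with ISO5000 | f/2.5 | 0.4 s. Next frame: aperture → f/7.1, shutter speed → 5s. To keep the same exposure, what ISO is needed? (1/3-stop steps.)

ISO 3200

Aperture: f/2.5 → f/2.8 → f/3.2 → f/3.5 → f/4 → f/4.5 → f/5 → f/5.6 → f/6.3 → f/7.1 — 3 stops stopped down (darker).
Shutter speed: 0.4 → 0.5 → 0.6 → 0.8 → 1 → 1.3 → 1.6 → 2 → 2.5 → 3.2 → 4 → 5 — 3 2/3 stops slower (brighter).
Net change so far: 2/3 stop brighter. Offset with the ISO: 5000 → 4000 → 3200.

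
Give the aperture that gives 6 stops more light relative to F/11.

f/1.4

Aperture: f/11 → f/8 → f/5.6 → f/4 → f/2.8 → f/2 → f/1.4 — 6 stops larger aperture (brighter).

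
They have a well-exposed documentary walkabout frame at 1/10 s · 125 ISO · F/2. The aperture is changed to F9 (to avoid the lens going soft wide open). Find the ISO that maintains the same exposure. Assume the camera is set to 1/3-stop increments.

ISO 2500

Aperture: f/2 → f/2.2 → f/2.5 → f/2.8 → f/3.2 → f/3.5 → f/4 → f/4.5 → f/5 → f/5.6 → f/6.3 → f/7.1 → f/8 → f/9 — 4 1/3 stops narrower (darker).
Need 4 1/3 stops brighter from the ISO: 125 → 160 → 200 → 250 → 320 → 400 → 500 → 640 → 800 → 1000 → 1250 → 1600 → 2000 → 2500.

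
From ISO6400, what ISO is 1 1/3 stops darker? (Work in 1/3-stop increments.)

ISO: 6400 → 5000 → 4000 → 3200 → 2500 — 1 1/3 stops dropped (darker).

ISO 2500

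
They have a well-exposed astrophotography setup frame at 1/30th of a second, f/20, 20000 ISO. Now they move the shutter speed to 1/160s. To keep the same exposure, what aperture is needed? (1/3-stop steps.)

f/9

Shutter speed: 1/30 → 1/40 → 1/50 → 1/60 → 1/80 → 1/100 → 1/125 → 1/160 — 2 1/3 stops shorter (darker).
Need 2 1/3 stops brighter from the aperture: f/20 → f/18 → f/16 → f/14 → f/13 → f/11 → f/10 → f/9.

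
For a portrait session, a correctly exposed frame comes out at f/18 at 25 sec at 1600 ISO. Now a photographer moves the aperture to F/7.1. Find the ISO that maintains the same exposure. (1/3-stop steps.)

ISO 250

Aperture: f/18 → f/16 → f/14 → f/13 → f/11 → f/10 → f/9 → f/8 → f/7.1 — 2 2/3 stops opened up (brighter).
Need 2 2/3 stops darker from the ISO: 1600 → 1250 → 1000 → 800 → 640 → 500 → 400 → 320 → 250.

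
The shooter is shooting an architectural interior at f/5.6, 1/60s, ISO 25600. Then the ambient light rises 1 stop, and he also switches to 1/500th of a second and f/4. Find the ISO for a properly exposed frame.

Scene light: 1 stop brighter.
Shutter speed: 1/60 → 1/125 → 1/250 → 1/500 — 3 stops shorter (darker).
Aperture: f/5.6 → f/4 — 1 stop larger aperture (brighter).
Net so far: 1 stop darker. ISO: 25600 → 51200.

ISO 51200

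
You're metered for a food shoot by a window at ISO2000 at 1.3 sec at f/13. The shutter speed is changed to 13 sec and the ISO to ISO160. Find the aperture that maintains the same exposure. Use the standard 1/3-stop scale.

f/11

Shutter speed: 1.3 → 1.6 → 2 → 2.5 → 3.2 → 4 → 5 → 6 → 8 → 10 → 13 — 3 1/3 stops slower (brighter).
ISO: 2000 → 1600 → 1250 → 1000 → 800 → 640 → 500 → 400 → 320 → 250 → 200 → 160 — 3 2/3 stops lower (darker).
Net change so far: 1/3 stop darker. Offset with the aperture: f/13 → f/11.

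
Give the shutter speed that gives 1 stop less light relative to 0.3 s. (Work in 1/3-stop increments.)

1/6s

Shutter speed: 0.3 → 1/4 → 1/5 → 1/6 — 1 stop shorter (darker).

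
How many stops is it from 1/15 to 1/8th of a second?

1/15 → 1/8 — count the steps: 1 stop.

1 stop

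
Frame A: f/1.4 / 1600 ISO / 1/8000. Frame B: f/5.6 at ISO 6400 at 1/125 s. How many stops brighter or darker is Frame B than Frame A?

Aperture: f/1.4 → f/2 → f/2.8 → f/4 → f/5.6 — 4 stops narrower (darker).
Shutter speed: 1/8000 → 1/4000 → 1/2000 → 1/1000 → 1/500 → 1/250 → 1/125 — 6 stops slower (brighter).
ISO: 1600 → 3200 → 6400 — 2 stops raised (brighter).
Net: −4 +6 +2 = +4 stops.

4 stops brighter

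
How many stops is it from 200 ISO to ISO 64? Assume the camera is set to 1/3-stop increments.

1 2/3 stops

200 → 160 → 125 → 100 → 80 → 64 — count the steps: 5 third-stops = 1 2/3 stops.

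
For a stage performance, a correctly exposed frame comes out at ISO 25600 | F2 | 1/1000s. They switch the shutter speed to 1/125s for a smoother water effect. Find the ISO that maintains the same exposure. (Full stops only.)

Shutter speed: 1/1000 → 1/500 → 1/250 → 1/125 — 3 stops longer (brighter).
Need 3 stops darker from the ISO: 25600 → 12800 → 6400 → 3200.

ISO 3200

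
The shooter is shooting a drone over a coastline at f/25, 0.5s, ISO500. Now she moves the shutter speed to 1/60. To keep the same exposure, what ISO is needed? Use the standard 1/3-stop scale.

ISO 16000

Shutter speed: 0.5 → 0.4 → 0.3 → 1/4 → 1/5 → 1/6 → 1/8 → 1/10 → 1/13 → 1/15 → 1/20 → 1/25 → 1/30 → 1/40 → 1/50 → 1/60 — 5 stops shorter (darker).
Need 5 stops brighter from the ISO: 500 → 640 → 800 → 1000 → 1250 → 1600 → 2000 → 2500 → 3200 → 4000 → 5000 → 6400 → 8000 → 10000 → 12800 → 16000.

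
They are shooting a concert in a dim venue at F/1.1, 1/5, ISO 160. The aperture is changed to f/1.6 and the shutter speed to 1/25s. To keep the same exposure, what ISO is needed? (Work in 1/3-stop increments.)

Aperture: f/1.1 → f/1.2 → f/1.4 → f/1.6 — 1 stop narrower (darker).
Shutter speed: 1/5 → 1/6 → 1/8 → 1/10 → 1/13 → 1/15 → 1/20 → 1/25 — 2 1/3 stops faster (darker).
Net change so far: 3 1/3 stops darker. Offset with the ISO: 160 → 200 → 250 → 320 → 400 → 500 → 640 → 800 → 1000 → 1250 → 1600.

ISO 1600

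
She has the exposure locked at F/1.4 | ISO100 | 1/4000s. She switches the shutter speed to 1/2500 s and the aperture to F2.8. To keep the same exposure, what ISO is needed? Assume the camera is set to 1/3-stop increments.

ISO 250

Shutter speed: 1/4000 → 1/3200 → 1/2500 — 2/3 stop longer (brighter).
Aperture: f/1.4 → f/1.6 → f/1.8 → f/2 → f/2.2 → f/2.5 → f/2.8 — 2 stops narrower (darker).
Net change so far: 1 1/3 stops darker. Offset with the ISO: 100 → 125 → 160 → 200 → 250.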